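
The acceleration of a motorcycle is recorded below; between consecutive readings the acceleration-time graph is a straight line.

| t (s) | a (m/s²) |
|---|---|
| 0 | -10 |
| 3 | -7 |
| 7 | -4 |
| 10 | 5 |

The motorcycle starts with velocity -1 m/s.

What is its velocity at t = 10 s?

-47 m/s

Δv equals the area under the a-t graph; then v = v₀ + Δv.
0–3 s: ½(-10 + -7)(3) = -25.5 m/s
3–7 s: ½(-7 + -4)(4) = -22 m/s
7–10 s: ½(-4 + 5)(3) = 1.5 m/s
Δv = -46 m/s, so v(10) = -1 + (-46) = -47 m/s.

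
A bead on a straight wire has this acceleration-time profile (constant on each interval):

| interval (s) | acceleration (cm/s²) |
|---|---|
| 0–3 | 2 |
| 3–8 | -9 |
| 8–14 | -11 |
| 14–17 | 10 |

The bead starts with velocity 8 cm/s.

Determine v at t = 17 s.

-67 cm/s

Δv equals the area under the a-t graph; then v = v₀ + Δv.
0–3 s: 2 × 3 = 6 cm/s
3–8 s: -9 × 5 = -45 cm/s
8–14 s: -11 × 6 = -66 cm/s
14–17 s: 10 × 3 = 30 cm/s
Δv = -75 cm/s, so v(17) = 8 + (-75) = -67 cm/s.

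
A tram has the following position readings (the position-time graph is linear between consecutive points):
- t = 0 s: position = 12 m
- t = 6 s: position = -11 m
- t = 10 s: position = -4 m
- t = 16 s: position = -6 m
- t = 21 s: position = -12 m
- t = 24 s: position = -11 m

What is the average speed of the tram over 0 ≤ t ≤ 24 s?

1.625 m/s

Average speed = (total path length)/(elapsed time); on a piecewise-linear x-t graph the path length is Σ|Δx|.
0–6 s: |Δx| = |-11 − 12| = 23 m
6–10 s: |Δx| = |-4 − -11| = 7 m
10–16 s: |Δx| = |-6 − -4| = 2 m
16–21 s: |Δx| = |-12 − -6| = 6 m
21–24 s: |Δx| = |-11 − -12| = 1 m
Total path = 39 m; average speed = 39/24 = 1.625 m/s.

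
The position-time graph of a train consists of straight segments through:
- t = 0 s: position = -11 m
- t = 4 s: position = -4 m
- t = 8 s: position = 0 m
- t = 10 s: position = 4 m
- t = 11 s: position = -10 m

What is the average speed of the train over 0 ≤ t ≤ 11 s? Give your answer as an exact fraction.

Average speed = (total path length)/(elapsed time); on a piecewise-linear x-t graph the path length is Σ|Δx|.
0–4 s: |Δx| = |-4 − -11| = 7 m
4–8 s: |Δx| = |0 − -4| = 4 m
8–10 s: |Δx| = |4 − 0| = 4 m
10–11 s: |Δx| = |-10 − 4| = 14 m
Total path = 29 m; average speed = 29/11 = 29/11 m/s.

29/11 m/s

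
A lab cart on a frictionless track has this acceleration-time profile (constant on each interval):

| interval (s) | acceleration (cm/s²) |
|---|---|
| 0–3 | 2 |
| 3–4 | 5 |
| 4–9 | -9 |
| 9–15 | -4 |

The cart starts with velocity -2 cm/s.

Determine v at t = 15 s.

Δv equals the area under the a-t graph; then v = v₀ + Δv.
0–3 s: 2 × 3 = 6 cm/s
3–4 s: 5 × 1 = 5 cm/s
4–9 s: -9 × 5 = -45 cm/s
9–15 s: -4 × 6 = -24 cm/s
Δv = -58 cm/s, so v(15) = -2 + (-58) = -60 cm/s.

-60 cm/s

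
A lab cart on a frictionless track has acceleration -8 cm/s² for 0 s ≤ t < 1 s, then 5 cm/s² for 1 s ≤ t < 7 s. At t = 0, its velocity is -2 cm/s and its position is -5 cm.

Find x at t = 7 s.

On each constant-a segment, Δv = aΔt and Δx = v₀Δt + ½aΔt²; chain segment to segment.
0–1 s: v starts -2 cm/s; Δx = -2·1 + ½·-8·1² = -6 cm; v ends -10 cm/s.
1–7 s: v starts -10 cm/s; Δx = -10·6 + ½·5·6² = 30 cm; v ends 20 cm/s.
x(7) = -5 + Σ Δx = 19 cm.

19 cm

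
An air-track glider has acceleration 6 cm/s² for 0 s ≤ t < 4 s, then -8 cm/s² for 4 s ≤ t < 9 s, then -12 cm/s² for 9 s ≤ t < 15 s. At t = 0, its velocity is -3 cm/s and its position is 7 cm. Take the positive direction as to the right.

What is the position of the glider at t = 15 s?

-282 cm

On each constant-a segment, Δv = aΔt and Δx = v₀Δt + ½aΔt²; chain segment to segment.
0–4 s: v starts -3 cm/s; Δx = -3·4 + ½·6·4² = 36 cm; v ends 21 cm/s.
4–9 s: v starts 21 cm/s; Δx = 21·5 + ½·-8·5² = 5 cm; v ends -19 cm/s.
9–15 s: v starts -19 cm/s; Δx = -19·6 + ½·-12·6² = -330 cm; v ends -91 cm/s.
x(15) = 7 + Σ Δx = -282 cm.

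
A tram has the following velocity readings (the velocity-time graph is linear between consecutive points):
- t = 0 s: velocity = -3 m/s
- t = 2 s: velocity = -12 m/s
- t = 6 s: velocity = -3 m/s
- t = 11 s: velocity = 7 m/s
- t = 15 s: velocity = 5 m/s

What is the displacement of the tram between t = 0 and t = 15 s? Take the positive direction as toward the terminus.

Displacement is the signed area under the v-t curve.
0–2 s: ½(-3 + -12)(2) = -15 m
2–6 s: ½(-12 + -3)(4) = -30 m
6–11 s: ½(-3 + 7)(5) = 10 m
11–15 s: ½(7 + 5)(4) = 24 m
Net displacement = -11 m

-11 m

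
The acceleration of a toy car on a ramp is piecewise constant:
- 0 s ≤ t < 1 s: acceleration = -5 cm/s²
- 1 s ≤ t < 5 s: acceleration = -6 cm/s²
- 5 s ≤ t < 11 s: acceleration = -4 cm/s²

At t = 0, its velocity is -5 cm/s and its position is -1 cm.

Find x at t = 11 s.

-372.5 cm

On each constant-a segment, Δv = aΔt and Δx = v₀Δt + ½aΔt²; chain segment to segment.
0–1 s: v starts -5 cm/s; Δx = -5·1 + ½·-5·1² = -7.5 cm; v ends -10 cm/s.
1–5 s: v starts -10 cm/s; Δx = -10·4 + ½·-6·4² = -88 cm; v ends -34 cm/s.
5–11 s: v starts -34 cm/s; Δx = -34·6 + ½·-4·6² = -276 cm; v ends -58 cm/s.
x(11) = -1 + Σ Δx = -372.5 cm.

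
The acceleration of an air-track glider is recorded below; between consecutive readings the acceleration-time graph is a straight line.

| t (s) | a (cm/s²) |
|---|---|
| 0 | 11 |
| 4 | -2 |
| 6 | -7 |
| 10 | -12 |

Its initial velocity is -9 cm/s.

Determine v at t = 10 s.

Δv equals the area under the a-t graph; then v = v₀ + Δv.
0–4 s: ½(11 + -2)(4) = 18 cm/s
4–6 s: ½(-2 + -7)(2) = -9 cm/s
6–10 s: ½(-7 + -12)(4) = -38 cm/s
Δv = -29 cm/s, so v(10) = -9 + (-29) = -38 cm/s.

-38 cm/s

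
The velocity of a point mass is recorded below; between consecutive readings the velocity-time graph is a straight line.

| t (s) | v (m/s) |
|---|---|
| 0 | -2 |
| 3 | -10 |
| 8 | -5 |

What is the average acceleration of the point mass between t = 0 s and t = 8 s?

Average acceleration = Δv/Δt = (-5 − -2)/(8 − 0) = -0.375 m/s².

-0.375 m/s²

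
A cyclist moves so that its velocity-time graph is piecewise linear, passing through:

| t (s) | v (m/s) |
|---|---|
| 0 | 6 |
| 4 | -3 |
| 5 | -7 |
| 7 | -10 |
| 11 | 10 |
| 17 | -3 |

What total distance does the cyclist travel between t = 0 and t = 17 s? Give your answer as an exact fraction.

Total distance travelled is ∫|v| dt — sum the magnitudes of each area piece.
0–4 s: v = 0 at t = 8/3 s; triangle areas 8 + 2 = 10 m
4–5 s: |½(-3 + -7)(1)| = 5 m
5–7 s: |½(-7 + -10)(2)| = 17 m
7–11 s: v = 0 at t = 9 s; triangle areas 10 + 10 = 20 m
11–17 s: v = 0 at t = 203/13 s; triangle areas 300/13 + 27/13 = 327/13 m
Total distance = 1003/13 m

1003/13 m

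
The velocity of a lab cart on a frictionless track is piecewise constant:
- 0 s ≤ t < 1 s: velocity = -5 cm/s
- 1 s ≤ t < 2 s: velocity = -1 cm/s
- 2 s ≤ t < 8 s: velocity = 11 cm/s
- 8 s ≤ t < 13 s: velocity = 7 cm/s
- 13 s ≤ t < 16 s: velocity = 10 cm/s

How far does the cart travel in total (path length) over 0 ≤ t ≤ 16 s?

Distance (not displacement) is the total path length: add the absolute areas under v-t.
0–1 s: |-5| × 1 = 5 cm
1–2 s: |-1| × 1 = 1 cm
2–8 s: |11| × 6 = 66 cm
8–13 s: |7| × 5 = 35 cm
13–16 s: |10| × 3 = 30 cm
Total distance = 137 cm

137 cm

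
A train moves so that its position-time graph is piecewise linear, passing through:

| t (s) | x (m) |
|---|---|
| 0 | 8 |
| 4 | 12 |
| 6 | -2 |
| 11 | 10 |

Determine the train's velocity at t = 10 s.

2.4 m/s

Velocity is the slope of the x-t graph on 6–11 s: (10 − -2)/(11 − 6) = 2.4 m/s.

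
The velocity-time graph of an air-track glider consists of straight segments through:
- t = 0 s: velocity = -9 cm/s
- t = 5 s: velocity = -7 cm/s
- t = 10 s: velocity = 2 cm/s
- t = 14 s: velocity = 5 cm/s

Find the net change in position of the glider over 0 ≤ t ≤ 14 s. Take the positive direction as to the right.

Displacement is the signed area under the v-t curve.
0–5 s: ½(-9 + -7)(5) = -40 cm
5–10 s: ½(-7 + 2)(5) = -12.5 cm
10–14 s: ½(2 + 5)(4) = 14 cm
Net displacement = -38.5 cm

-38.5 cm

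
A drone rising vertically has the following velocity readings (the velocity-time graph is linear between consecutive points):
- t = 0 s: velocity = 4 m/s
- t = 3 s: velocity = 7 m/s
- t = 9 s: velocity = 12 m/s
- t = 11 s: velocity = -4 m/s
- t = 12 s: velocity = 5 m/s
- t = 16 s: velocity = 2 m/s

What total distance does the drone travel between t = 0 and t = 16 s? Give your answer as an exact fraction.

898/9 m

Total distance travelled is ∫|v| dt — sum the magnitudes of each area piece.
0–3 s: |½(4 + 7)(3)| = 16.5 m
3–9 s: |½(7 + 12)(6)| = 57 m
9–11 s: v = 0 at t = 10.5 s; triangle areas 9 + 1 = 10 m
11–12 s: v = 0 at t = 103/9 s; triangle areas 8/9 + 25/18 = 41/18 m
12–16 s: |½(5 + 2)(4)| = 14 m
Total distance = 898/9 m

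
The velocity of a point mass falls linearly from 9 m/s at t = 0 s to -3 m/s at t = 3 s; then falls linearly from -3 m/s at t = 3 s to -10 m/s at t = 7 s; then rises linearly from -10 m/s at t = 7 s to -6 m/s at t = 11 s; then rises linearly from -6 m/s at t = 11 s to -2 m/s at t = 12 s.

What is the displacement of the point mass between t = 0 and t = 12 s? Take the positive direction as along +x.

Displacement is the signed area under the v-t curve.
0–3 s: ½(9 + -3)(3) = 9 m
3–7 s: ½(-3 + -10)(4) = -26 m
7–11 s: ½(-10 + -6)(4) = -32 m
11–12 s: ½(-6 + -2)(1) = -4 m
Net displacement = -53 m

-53 m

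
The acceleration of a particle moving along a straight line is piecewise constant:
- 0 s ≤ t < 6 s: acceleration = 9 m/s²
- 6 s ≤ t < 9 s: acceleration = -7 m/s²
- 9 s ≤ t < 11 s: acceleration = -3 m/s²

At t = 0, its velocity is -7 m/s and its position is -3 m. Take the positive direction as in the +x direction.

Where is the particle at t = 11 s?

On each constant-a segment, Δv = aΔt and Δx = v₀Δt + ½aΔt²; chain segment to segment.
0–6 s: v starts -7 m/s; Δx = -7·6 + ½·9·6² = 120 m; v ends 47 m/s.
6–9 s: v starts 47 m/s; Δx = 47·3 + ½·-7·3² = 109.5 m; v ends 26 m/s.
9–11 s: v starts 26 m/s; Δx = 26·2 + ½·-3·2² = 46 m; v ends 20 m/s.
x(11) = -3 + Σ Δx = 272.5 m.

272.5 m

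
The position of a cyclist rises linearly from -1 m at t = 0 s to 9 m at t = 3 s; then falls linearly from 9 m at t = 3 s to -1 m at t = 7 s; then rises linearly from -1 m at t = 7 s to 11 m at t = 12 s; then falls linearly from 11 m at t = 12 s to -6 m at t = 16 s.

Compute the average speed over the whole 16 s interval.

3.0625 m/s

Average speed = (total path length)/(elapsed time); on a piecewise-linear x-t graph the path length is Σ|Δx|.
0–3 s: |Δx| = |9 − -1| = 10 m
3–7 s: |Δx| = |-1 − 9| = 10 m
7–12 s: |Δx| = |11 − -1| = 12 m
12–16 s: |Δx| = |-6 − 11| = 17 m
Total path = 49 m; average speed = 49/16 = 3.0625 m/s.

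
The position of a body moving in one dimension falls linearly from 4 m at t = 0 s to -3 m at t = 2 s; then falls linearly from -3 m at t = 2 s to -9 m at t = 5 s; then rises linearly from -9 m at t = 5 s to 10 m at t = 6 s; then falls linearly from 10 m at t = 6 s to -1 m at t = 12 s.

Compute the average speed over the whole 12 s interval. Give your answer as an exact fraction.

Average speed = (total path length)/(elapsed time); on a piecewise-linear x-t graph the path length is Σ|Δx|.
0–2 s: |Δx| = |-3 − 4| = 7 m
2–5 s: |Δx| = |-9 − -3| = 6 m
5–6 s: |Δx| = |10 − -9| = 19 m
6–12 s: |Δx| = |-1 − 10| = 11 m
Total path = 43 m; average speed = 43/12 = 43/12 m/s.

43/12 m/s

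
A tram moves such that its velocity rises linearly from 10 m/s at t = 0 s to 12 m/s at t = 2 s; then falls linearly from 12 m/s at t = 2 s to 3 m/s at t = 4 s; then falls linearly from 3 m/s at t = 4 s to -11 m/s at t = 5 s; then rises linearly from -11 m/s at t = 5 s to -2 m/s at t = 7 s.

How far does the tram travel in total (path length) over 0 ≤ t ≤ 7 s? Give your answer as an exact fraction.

Total distance travelled is ∫|v| dt — sum the magnitudes of each area piece.
0–2 s: |½(10 + 12)(2)| = 22 m
2–4 s: |½(12 + 3)(2)| = 15 m
4–5 s: v = 0 at t = 59/14 s; triangle areas 9/28 + 121/28 = 65/14 m
5–7 s: |½(-11 + -2)(2)| = 13 m
Total distance = 765/14 m

765/14 m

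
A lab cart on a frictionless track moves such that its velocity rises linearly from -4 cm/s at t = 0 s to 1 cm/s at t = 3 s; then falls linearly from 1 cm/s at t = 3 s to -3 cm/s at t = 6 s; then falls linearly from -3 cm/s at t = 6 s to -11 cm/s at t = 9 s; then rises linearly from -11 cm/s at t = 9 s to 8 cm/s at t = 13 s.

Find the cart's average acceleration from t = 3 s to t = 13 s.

0.7 cm/s²

Average acceleration = Δv/Δt = (8 − 1)/(13 − 3) = 0.7 cm/s².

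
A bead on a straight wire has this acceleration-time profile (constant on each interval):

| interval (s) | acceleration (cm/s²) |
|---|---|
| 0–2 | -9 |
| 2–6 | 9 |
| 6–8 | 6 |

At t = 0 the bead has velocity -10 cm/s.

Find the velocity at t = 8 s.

Δv equals the area under the a-t graph; then v = v₀ + Δv.
0–2 s: -9 × 2 = -18 cm/s
2–6 s: 9 × 4 = 36 cm/s
6–8 s: 6 × 2 = 12 cm/s
Δv = 30 cm/s, so v(8) = -10 + (30) = 20 cm/s.

20 cm/s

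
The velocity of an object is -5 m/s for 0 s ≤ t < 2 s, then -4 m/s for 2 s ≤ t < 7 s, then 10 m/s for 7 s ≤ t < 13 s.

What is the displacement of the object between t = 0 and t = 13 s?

30 m

Displacement is the signed area under the v-t curve.
0–2 s: -5 × 2 = -10 m
2–7 s: -4 × 5 = -20 m
7–13 s: 10 × 6 = 60 m
Net displacement = 30 m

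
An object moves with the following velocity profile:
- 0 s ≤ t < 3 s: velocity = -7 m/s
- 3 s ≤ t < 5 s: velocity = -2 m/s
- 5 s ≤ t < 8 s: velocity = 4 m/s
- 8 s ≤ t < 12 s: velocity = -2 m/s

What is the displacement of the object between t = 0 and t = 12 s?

Net displacement equals the area under the velocity-time graph (areas below the axis count negative).
0–3 s: -7 × 3 = -21 m
3–5 s: -2 × 2 = -4 m
5–8 s: 4 × 3 = 12 m
8–12 s: -2 × 4 = -8 m
Net displacement = -21 m

-21 m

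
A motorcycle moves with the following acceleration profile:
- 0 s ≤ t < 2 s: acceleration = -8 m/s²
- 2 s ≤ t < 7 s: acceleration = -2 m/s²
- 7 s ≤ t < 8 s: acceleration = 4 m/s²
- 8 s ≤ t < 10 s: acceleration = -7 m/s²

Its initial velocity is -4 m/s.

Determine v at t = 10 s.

-40 m/s

Δv equals the area under the a-t graph; then v = v₀ + Δv.
0–2 s: -8 × 2 = -16 m/s
2–7 s: -2 × 5 = -10 m/s
7–8 s: 4 × 1 = 4 m/s
8–10 s: -7 × 2 = -14 m/s
Δv = -36 m/s, so v(10) = -4 + (-36) = -40 m/s.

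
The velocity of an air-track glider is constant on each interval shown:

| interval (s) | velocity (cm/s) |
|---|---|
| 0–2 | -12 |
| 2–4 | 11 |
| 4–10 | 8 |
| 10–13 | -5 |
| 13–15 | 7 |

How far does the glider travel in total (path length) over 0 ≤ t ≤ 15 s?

Total distance travelled is ∫|v| dt — sum the magnitudes of each area piece.
0–2 s: |-12| × 2 = 24 cm
2–4 s: |11| × 2 = 22 cm
4–10 s: |8| × 6 = 48 cm
10–13 s: |-5| × 3 = 15 cm
13–15 s: |7| × 2 = 14 cm
Total distance = 123 cm

123 cm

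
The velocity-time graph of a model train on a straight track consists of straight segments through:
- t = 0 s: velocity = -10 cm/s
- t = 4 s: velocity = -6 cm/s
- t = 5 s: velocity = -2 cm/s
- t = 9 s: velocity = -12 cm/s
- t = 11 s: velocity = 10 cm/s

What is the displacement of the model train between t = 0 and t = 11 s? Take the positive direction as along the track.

Displacement is the signed area under the v-t curve.
0–4 s: ½(-10 + -6)(4) = -32 cm
4–5 s: ½(-6 + -2)(1) = -4 cm
5–9 s: ½(-2 + -12)(4) = -28 cm
9–11 s: ½(-12 + 10)(2) = -2 cm
Net displacement = -66 cm

-66 cm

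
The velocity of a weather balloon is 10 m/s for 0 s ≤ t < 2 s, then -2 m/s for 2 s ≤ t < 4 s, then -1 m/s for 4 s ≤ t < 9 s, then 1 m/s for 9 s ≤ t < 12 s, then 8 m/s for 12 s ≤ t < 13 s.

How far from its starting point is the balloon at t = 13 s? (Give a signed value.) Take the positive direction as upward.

Net displacement equals the area under the velocity-time graph (areas below the axis count negative).
0–2 s: 10 × 2 = 20 m
2–4 s: -2 × 2 = -4 m
4–9 s: -1 × 5 = -5 m
9–12 s: 1 × 3 = 3 m
12–13 s: 8 × 1 = 8 m
Net displacement = 22 m

22 m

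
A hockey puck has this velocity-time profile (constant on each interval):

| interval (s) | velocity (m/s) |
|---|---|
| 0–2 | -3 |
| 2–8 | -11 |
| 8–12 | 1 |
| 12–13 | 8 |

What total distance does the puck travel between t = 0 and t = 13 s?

84 m

Total distance travelled is ∫|v| dt — sum the magnitudes of each area piece.
0–2 s: |-3| × 2 = 6 m
2–8 s: |-11| × 6 = 66 m
8–12 s: |1| × 4 = 4 m
12–13 s: |8| × 1 = 8 m
Total distance = 84 m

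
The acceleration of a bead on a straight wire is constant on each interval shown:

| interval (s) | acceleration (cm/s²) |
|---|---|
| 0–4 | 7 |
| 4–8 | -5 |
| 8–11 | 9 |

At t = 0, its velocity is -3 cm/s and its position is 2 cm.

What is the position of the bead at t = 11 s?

161.5 cm

On each constant-a segment, Δv = aΔt and Δx = v₀Δt + ½aΔt²; chain segment to segment.
0–4 s: v starts -3 cm/s; Δx = -3·4 + ½·7·4² = 44 cm; v ends 25 cm/s.
4–8 s: v starts 25 cm/s; Δx = 25·4 + ½·-5·4² = 60 cm; v ends 5 cm/s.
8–11 s: v starts 5 cm/s; Δx = 5·3 + ½·9·3² = 55.5 cm; v ends 32 cm/s.
x(11) = 2 + Σ Δx = 161.5 cm.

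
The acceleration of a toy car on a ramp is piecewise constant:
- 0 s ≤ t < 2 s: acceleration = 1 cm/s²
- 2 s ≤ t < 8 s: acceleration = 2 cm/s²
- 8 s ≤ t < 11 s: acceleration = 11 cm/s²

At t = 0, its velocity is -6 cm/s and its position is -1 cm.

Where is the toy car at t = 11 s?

74.5 cm

On each constant-a segment, Δv = aΔt and Δx = v₀Δt + ½aΔt²; chain segment to segment.
0–2 s: v starts -6 cm/s; Δx = -6·2 + ½·1·2² = -10 cm; v ends -4 cm/s.
2–8 s: v starts -4 cm/s; Δx = -4·6 + ½·2·6² = 12 cm; v ends 8 cm/s.
8–11 s: v starts 8 cm/s; Δx = 8·3 + ½·11·3² = 73.5 cm; v ends 41 cm/s.
x(11) = -1 + Σ Δx = 74.5 cm.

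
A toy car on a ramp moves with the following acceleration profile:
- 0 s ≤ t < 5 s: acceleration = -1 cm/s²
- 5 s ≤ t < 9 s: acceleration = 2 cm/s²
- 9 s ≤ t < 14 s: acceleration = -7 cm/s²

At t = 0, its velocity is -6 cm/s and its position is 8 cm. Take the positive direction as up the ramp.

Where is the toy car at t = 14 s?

On each constant-a segment, Δv = aΔt and Δx = v₀Δt + ½aΔt²; chain segment to segment.
0–5 s: v starts -6 cm/s; Δx = -6·5 + ½·-1·5² = -42.5 cm; v ends -11 cm/s.
5–9 s: v starts -11 cm/s; Δx = -11·4 + ½·2·4² = -28 cm; v ends -3 cm/s.
9–14 s: v starts -3 cm/s; Δx = -3·5 + ½·-7·5² = -102.5 cm; v ends -38 cm/s.
x(14) = 8 + Σ Δx = -165 cm.

-165 cm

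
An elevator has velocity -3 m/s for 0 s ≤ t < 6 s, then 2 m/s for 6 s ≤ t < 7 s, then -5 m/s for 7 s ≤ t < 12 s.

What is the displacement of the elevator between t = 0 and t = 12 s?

Net displacement equals the area under the velocity-time graph (areas below the axis count negative).
0–6 s: -3 × 6 = -18 m
6–7 s: 2 × 1 = 2 m
7–12 s: -5 × 5 = -25 m
Net displacement = -41 m

-41 m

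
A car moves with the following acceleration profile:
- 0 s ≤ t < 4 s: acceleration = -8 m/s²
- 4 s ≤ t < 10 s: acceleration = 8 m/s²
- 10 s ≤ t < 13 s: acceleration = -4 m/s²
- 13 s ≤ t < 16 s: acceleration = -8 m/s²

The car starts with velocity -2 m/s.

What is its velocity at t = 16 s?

-22 m/s

Δv equals the area under the a-t graph; then v = v₀ + Δv.
0–4 s: -8 × 4 = -32 m/s
4–10 s: 8 × 6 = 48 m/s
10–13 s: -4 × 3 = -12 m/s
13–16 s: -8 × 3 = -24 m/s
Δv = -20 m/s, so v(16) = -2 + (-20) = -22 m/s.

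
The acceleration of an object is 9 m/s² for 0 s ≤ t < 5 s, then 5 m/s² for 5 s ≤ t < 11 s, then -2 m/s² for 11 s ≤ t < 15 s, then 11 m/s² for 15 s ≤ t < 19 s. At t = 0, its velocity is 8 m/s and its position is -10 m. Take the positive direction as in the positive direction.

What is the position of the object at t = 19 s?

On each constant-a segment, Δv = aΔt and Δx = v₀Δt + ½aΔt²; chain segment to segment.
0–5 s: v starts 8 m/s; Δx = 8·5 + ½·9·5² = 152.5 m; v ends 53 m/s.
5–11 s: v starts 53 m/s; Δx = 53·6 + ½·5·6² = 408 m; v ends 83 m/s.
11–15 s: v starts 83 m/s; Δx = 83·4 + ½·-2·4² = 316 m; v ends 75 m/s.
15–19 s: v starts 75 m/s; Δx = 75·4 + ½·11·4² = 388 m; v ends 119 m/s.
x(19) = -10 + Σ Δx = 1254.5 m.

1254.5 m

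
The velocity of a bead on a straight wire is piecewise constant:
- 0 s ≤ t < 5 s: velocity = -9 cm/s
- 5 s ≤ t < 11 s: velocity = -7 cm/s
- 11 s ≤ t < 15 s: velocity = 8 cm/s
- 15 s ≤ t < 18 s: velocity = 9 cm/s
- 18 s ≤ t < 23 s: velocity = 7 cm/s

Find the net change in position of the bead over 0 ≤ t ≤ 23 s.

Displacement is the signed area under the v-t curve.
0–5 s: -9 × 5 = -45 cm
5–11 s: -7 × 6 = -42 cm
11–15 s: 8 × 4 = 32 cm
15–18 s: 9 × 3 = 27 cm
18–23 s: 7 × 5 = 35 cm
Net displacement = 7 cm

7 cm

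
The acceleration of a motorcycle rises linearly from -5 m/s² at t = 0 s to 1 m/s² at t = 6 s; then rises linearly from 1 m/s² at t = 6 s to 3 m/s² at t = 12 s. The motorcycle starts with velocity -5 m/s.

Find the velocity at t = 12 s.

Δv equals the area under the a-t graph; then v = v₀ + Δv.
0–6 s: ½(-5 + 1)(6) = -12 m/s
6–12 s: ½(1 + 3)(6) = 12 m/s
Δv = 0 m/s, so v(12) = -5 + (0) = -5 m/s.

-5 m/s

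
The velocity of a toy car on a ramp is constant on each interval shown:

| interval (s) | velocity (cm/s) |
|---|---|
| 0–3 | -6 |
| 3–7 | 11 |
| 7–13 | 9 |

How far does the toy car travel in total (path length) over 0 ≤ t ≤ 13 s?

Total distance travelled is ∫|v| dt — sum the magnitudes of each area piece.
0–3 s: |-6| × 3 = 18 cm
3–7 s: |11| × 4 = 44 cm
7–13 s: |9| × 6 = 54 cm
Total distance = 116 cm

116 cm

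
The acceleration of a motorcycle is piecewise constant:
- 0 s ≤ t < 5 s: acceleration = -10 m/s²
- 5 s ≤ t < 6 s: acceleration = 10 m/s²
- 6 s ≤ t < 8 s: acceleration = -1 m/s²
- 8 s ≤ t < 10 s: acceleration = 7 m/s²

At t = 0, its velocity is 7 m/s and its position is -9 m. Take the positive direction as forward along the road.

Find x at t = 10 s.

On each constant-a segment, Δv = aΔt and Δx = v₀Δt + ½aΔt²; chain segment to segment.
0–5 s: v starts 7 m/s; Δx = 7·5 + ½·-10·5² = -90 m; v ends -43 m/s.
5–6 s: v starts -43 m/s; Δx = -43·1 + ½·10·1² = -38 m; v ends -33 m/s.
6–8 s: v starts -33 m/s; Δx = -33·2 + ½·-1·2² = -68 m; v ends -35 m/s.
8–10 s: v starts -35 m/s; Δx = -35·2 + ½·7·2² = -56 m; v ends -21 m/s.
x(10) = -9 + Σ Δx = -261 m.

-261 m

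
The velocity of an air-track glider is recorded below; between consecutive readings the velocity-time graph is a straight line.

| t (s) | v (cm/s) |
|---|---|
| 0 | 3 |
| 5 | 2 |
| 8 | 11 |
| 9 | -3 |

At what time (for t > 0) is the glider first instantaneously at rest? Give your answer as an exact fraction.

v changes sign on 8–9 s (from 11 to -3); the graph is linear there, so v = 0 at t = 8 + (-11)·(9 − 8)/(-3 − 11) = 123/14 s.

t = 123/14 s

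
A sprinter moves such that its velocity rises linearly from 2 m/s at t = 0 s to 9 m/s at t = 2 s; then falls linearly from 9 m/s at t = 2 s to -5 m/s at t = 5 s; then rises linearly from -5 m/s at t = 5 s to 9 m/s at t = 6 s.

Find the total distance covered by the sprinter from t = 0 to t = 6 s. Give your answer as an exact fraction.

Distance (not displacement) is the total path length: add the absolute areas under v-t.
0–2 s: |½(2 + 9)(2)| = 11 m
2–5 s: v = 0 at t = 55/14 s; triangle areas 243/28 + 75/28 = 159/14 m
5–6 s: v = 0 at t = 75/14 s; triangle areas 25/28 + 81/28 = 53/14 m
Total distance = 183/7 m

183/7 m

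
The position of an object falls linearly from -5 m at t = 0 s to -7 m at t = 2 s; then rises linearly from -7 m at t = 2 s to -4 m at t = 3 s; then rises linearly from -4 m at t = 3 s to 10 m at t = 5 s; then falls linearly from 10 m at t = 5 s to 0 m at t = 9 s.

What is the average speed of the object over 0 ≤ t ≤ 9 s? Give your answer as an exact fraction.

29/9 m/s

Average speed = (total path length)/(elapsed time); on a piecewise-linear x-t graph the path length is Σ|Δx|.
0–2 s: |Δx| = |-7 − -5| = 2 m
2–3 s: |Δx| = |-4 − -7| = 3 m
3–5 s: |Δx| = |10 − -4| = 14 m
5–9 s: |Δx| = |0 − 10| = 10 m
Total path = 29 m; average speed = 29/9 = 29/9 m/s.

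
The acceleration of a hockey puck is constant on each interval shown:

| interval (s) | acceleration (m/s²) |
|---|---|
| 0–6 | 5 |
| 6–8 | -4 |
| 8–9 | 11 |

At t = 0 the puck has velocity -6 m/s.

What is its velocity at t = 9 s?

Δv equals the area under the a-t graph; then v = v₀ + Δv.
0–6 s: 5 × 6 = 30 m/s
6–8 s: -4 × 2 = -8 m/s
8–9 s: 11 × 1 = 11 m/s
Δv = 33 m/s, so v(9) = -6 + (33) = 27 m/s.

27 m/s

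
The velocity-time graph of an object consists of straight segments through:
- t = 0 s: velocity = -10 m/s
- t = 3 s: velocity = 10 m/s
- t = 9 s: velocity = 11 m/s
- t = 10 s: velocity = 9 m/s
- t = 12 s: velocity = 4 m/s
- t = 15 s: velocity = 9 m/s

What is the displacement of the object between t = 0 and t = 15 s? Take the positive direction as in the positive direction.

Net displacement equals the area under the velocity-time graph (areas below the axis count negative).
0–3 s: ½(-10 + 10)(3) = 0 m
3–9 s: ½(10 + 11)(6) = 63 m
9–10 s: ½(11 + 9)(1) = 10 m
10–12 s: ½(9 + 4)(2) = 13 m
12–15 s: ½(4 + 9)(3) = 19.5 m
Net displacement = 105.5 m

105.5 m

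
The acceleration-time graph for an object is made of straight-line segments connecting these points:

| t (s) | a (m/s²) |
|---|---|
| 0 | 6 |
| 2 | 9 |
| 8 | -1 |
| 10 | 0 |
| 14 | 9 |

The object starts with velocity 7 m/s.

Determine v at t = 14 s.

Δv equals the area under the a-t graph; then v = v₀ + Δv.
0–2 s: ½(6 + 9)(2) = 15 m/s
2–8 s: ½(9 + -1)(6) = 24 m/s
8–10 s: ½(-1 + 0)(2) = -1 m/s
10–14 s: ½(0 + 9)(4) = 18 m/s
Δv = 56 m/s, so v(14) = 7 + (56) = 63 m/s.

63 m/s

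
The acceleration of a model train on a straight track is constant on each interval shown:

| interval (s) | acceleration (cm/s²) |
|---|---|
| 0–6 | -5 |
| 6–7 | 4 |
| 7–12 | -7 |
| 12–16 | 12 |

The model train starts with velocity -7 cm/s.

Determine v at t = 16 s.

Δv equals the area under the a-t graph; then v = v₀ + Δv.
0–6 s: -5 × 6 = -30 cm/s
6–7 s: 4 × 1 = 4 cm/s
7–12 s: -7 × 5 = -35 cm/s
12–16 s: 12 × 4 = 48 cm/s
Δv = -13 cm/s, so v(16) = -7 + (-13) = -20 cm/s.

-20 cm/s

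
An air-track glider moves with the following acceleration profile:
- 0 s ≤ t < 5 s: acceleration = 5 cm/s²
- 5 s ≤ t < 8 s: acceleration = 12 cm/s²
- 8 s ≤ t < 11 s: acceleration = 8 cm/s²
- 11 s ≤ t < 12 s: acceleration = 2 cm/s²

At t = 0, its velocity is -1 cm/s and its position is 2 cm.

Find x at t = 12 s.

On each constant-a segment, Δv = aΔt and Δx = v₀Δt + ½aΔt²; chain segment to segment.
0–5 s: v starts -1 cm/s; Δx = -1·5 + ½·5·5² = 57.5 cm; v ends 24 cm/s.
5–8 s: v starts 24 cm/s; Δx = 24·3 + ½·12·3² = 126 cm; v ends 60 cm/s.
8–11 s: v starts 60 cm/s; Δx = 60·3 + ½·8·3² = 216 cm; v ends 84 cm/s.
11–12 s: v starts 84 cm/s; Δx = 84·1 + ½·2·1² = 85 cm; v ends 86 cm/s.
x(12) = 2 + Σ Δx = 486.5 cm.

486.5 cm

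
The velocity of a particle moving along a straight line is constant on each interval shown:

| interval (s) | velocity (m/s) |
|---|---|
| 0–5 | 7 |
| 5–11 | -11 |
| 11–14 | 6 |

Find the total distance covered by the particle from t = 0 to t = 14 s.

Total distance travelled is ∫|v| dt — sum the magnitudes of each area piece.
0–5 s: |7| × 5 = 35 m
5–11 s: |-11| × 6 = 66 m
11–14 s: |6| × 3 = 18 m
Total distance = 119 m

119 m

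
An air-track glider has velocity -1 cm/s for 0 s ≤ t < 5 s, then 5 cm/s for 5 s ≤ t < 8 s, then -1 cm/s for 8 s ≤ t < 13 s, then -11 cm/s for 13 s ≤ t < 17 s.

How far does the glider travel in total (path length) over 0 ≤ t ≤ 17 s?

Total distance travelled is ∫|v| dt — sum the magnitudes of each area piece.
0–5 s: |-1| × 5 = 5 cm
5–8 s: |5| × 3 = 15 cm
8–13 s: |-1| × 5 = 5 cm
13–17 s: |-11| × 4 = 44 cm
Total distance = 69 cm

69 cm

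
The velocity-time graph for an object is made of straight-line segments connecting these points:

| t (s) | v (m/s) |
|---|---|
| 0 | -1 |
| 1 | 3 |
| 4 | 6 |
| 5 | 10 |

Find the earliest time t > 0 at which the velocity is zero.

v changes sign on 0–1 s (from -1 to 3); the graph is linear there, so v = 0 at t = 0 + (1)·(1 − 0)/(3 − -1) = 0.25 s.

t = 0.25 s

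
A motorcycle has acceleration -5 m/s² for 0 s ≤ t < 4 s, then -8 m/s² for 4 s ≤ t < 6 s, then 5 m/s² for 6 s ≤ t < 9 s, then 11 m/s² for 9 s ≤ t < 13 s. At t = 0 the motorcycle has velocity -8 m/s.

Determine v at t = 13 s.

Δv equals the area under the a-t graph; then v = v₀ + Δv.
0–4 s: -5 × 4 = -20 m/s
4–6 s: -8 × 2 = -16 m/s
6–9 s: 5 × 3 = 15 m/s
9–13 s: 11 × 4 = 44 m/s
Δv = 23 m/s, so v(13) = -8 + (23) = 15 m/s.

15 m/s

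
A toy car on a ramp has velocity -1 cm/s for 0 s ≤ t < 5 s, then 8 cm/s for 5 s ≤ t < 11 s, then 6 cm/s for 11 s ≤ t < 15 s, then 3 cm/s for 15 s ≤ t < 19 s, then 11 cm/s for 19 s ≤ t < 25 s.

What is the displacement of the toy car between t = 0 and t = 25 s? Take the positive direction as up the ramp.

145 cm

Net displacement equals the area under the velocity-time graph (areas below the axis count negative).
0–5 s: -1 × 5 = -5 cm
5–11 s: 8 × 6 = 48 cm
11–15 s: 6 × 4 = 24 cm
15–19 s: 3 × 4 = 12 cm
19–25 s: 11 × 6 = 66 cm
Net displacement = 145 cm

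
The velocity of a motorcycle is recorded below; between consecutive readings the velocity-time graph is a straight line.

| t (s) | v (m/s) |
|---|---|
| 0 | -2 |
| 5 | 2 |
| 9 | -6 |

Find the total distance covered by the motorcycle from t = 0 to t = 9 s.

15 m

Total distance travelled is ∫|v| dt — sum the magnitudes of each area piece.
0–5 s: v = 0 at t = 2.5 s; triangle areas 2.5 + 2.5 = 5 m
5–9 s: v = 0 at t = 6 s; triangle areas 1 + 9 = 10 m
Total distance = 15 m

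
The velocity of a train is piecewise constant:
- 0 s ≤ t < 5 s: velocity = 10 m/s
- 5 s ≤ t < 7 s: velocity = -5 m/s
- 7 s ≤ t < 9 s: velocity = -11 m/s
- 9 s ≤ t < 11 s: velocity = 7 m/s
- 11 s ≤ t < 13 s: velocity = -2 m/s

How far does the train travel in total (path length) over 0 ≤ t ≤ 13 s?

100 m

Distance (not displacement) is the total path length: add the absolute areas under v-t.
0–5 s: |10| × 5 = 50 m
5–7 s: |-5| × 2 = 10 m
7–9 s: |-11| × 2 = 22 m
9–11 s: |7| × 2 = 14 m
11–13 s: |-2| × 2 = 4 m
Total distance = 100 m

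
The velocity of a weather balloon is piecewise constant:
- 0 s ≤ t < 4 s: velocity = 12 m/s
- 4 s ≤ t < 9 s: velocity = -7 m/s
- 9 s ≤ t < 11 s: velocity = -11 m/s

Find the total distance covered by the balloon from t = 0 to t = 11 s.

105 m

Total distance travelled is ∫|v| dt — sum the magnitudes of each area piece.
0–4 s: |12| × 4 = 48 m
4–9 s: |-7| × 5 = 35 m
9–11 s: |-11| × 2 = 22 m
Total distance = 105 m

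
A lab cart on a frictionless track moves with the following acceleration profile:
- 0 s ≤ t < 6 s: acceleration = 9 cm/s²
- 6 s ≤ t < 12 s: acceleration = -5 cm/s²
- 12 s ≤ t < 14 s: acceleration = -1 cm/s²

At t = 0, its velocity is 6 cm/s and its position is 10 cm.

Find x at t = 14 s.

On each constant-a segment, Δv = aΔt and Δx = v₀Δt + ½aΔt²; chain segment to segment.
0–6 s: v starts 6 cm/s; Δx = 6·6 + ½·9·6² = 198 cm; v ends 60 cm/s.
6–12 s: v starts 60 cm/s; Δx = 60·6 + ½·-5·6² = 270 cm; v ends 30 cm/s.
12–14 s: v starts 30 cm/s; Δx = 30·2 + ½·-1·2² = 58 cm; v ends 28 cm/s.
x(14) = 10 + Σ Δx = 536 cm.

536 cm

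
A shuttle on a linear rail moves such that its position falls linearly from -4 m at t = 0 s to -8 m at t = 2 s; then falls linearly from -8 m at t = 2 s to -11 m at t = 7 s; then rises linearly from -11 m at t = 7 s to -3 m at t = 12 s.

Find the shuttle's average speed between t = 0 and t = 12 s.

1.25 m/s

Average speed = (total path length)/(elapsed time); on a piecewise-linear x-t graph the path length is Σ|Δx|.
0–2 s: |Δx| = |-8 − -4| = 4 m
2–7 s: |Δx| = |-11 − -8| = 3 m
7–12 s: |Δx| = |-3 − -11| = 8 m
Total path = 15 m; average speed = 15/12 = 1.25 m/s.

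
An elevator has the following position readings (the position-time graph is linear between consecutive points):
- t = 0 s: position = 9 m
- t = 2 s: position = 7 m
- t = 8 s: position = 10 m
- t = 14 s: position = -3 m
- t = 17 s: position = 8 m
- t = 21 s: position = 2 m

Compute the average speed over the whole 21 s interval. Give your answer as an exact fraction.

5/3 m/s

Average speed = (total path length)/(elapsed time); on a piecewise-linear x-t graph the path length is Σ|Δx|.
0–2 s: |Δx| = |7 − 9| = 2 m
2–8 s: |Δx| = |10 − 7| = 3 m
8–14 s: |Δx| = |-3 − 10| = 13 m
14–17 s: |Δx| = |8 − -3| = 11 m
17–21 s: |Δx| = |2 − 8| = 6 m
Total path = 35 m; average speed = 35/21 = 5/3 m/s.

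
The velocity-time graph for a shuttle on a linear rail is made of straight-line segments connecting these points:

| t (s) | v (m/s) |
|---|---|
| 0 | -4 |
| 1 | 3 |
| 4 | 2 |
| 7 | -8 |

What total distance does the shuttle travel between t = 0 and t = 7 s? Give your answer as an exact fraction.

Distance (not displacement) is the total path length: add the absolute areas under v-t.
0–1 s: v = 0 at t = 4/7 s; triangle areas 8/7 + 9/14 = 25/14 m
1–4 s: |½(3 + 2)(3)| = 7.5 m
4–7 s: v = 0 at t = 4.6 s; triangle areas 0.6 + 9.6 = 10.2 m
Total distance = 682/35 m

682/35 m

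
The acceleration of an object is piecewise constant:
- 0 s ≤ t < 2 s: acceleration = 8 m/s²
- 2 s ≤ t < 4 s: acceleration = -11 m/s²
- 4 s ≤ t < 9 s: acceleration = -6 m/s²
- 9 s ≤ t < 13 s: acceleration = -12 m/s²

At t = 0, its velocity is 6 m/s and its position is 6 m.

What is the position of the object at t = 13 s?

On each constant-a segment, Δv = aΔt and Δx = v₀Δt + ½aΔt²; chain segment to segment.
0–2 s: v starts 6 m/s; Δx = 6·2 + ½·8·2² = 28 m; v ends 22 m/s.
2–4 s: v starts 22 m/s; Δx = 22·2 + ½·-11·2² = 22 m; v ends 0 m/s.
4–9 s: v starts 0 m/s; Δx = 0·5 + ½·-6·5² = -75 m; v ends -30 m/s.
9–13 s: v starts -30 m/s; Δx = -30·4 + ½·-12·4² = -216 m; v ends -78 m/s.
x(13) = 6 + Σ Δx = -235 m.

-235 m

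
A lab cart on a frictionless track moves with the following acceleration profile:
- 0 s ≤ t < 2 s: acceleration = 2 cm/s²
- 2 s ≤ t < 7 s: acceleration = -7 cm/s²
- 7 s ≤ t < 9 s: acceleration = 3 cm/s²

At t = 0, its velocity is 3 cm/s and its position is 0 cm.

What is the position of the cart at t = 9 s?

-92.5 cm

On each constant-a segment, Δv = aΔt and Δx = v₀Δt + ½aΔt²; chain segment to segment.
0–2 s: v starts 3 cm/s; Δx = 3·2 + ½·2·2² = 10 cm; v ends 7 cm/s.
2–7 s: v starts 7 cm/s; Δx = 7·5 + ½·-7·5² = -52.5 cm; v ends -28 cm/s.
7–9 s: v starts -28 cm/s; Δx = -28·2 + ½·3·2² = -50 cm; v ends -22 cm/s.
x(9) = 0 + Σ Δx = -92.5 cm.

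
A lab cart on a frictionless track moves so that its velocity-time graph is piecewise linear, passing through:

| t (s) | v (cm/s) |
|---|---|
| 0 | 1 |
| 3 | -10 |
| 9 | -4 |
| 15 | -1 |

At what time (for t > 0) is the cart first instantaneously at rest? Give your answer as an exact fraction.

v changes sign on 0–3 s (from 1 to -10); the graph is linear there, so v = 0 at t = 0 + (-1)·(3 − 0)/(-10 − 1) = 3/11 s.

t = 3/11 s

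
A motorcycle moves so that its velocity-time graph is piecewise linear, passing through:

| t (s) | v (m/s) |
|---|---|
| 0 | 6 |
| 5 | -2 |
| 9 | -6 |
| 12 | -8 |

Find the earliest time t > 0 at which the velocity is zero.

t = 3.75 s

v changes sign on 0–5 s (from 6 to -2); the graph is linear there, so v = 0 at t = 0 + (-6)·(5 − 0)/(-2 − 6) = 3.75 s.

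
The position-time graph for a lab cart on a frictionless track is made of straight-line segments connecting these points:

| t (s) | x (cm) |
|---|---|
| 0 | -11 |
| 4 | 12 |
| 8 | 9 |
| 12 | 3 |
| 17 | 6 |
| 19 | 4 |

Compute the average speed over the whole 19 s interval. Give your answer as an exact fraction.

37/19 cm/s

Average speed = (total path length)/(elapsed time); on a piecewise-linear x-t graph the path length is Σ|Δx|.
0–4 s: |Δx| = |12 − -11| = 23 cm
4–8 s: |Δx| = |9 − 12| = 3 cm
8–12 s: |Δx| = |3 − 9| = 6 cm
12–17 s: |Δx| = |6 − 3| = 3 cm
17–19 s: |Δx| = |4 − 6| = 2 cm
Total path = 37 cm; average speed = 37/19 = 37/19 cm/s.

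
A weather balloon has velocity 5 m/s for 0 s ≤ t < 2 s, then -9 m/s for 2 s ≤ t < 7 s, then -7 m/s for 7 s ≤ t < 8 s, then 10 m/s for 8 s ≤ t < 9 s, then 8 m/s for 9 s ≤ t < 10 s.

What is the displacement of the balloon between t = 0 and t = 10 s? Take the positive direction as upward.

Displacement is the signed area under the v-t curve.
0–2 s: 5 × 2 = 10 m
2–7 s: -9 × 5 = -45 m
7–8 s: -7 × 1 = -7 m
8–9 s: 10 × 1 = 10 m
9–10 s: 8 × 1 = 8 m
Net displacement = -24 m

-24 m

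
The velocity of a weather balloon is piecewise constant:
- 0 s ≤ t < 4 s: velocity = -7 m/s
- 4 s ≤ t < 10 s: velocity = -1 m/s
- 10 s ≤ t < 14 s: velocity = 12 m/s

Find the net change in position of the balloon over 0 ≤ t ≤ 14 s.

Net displacement equals the area under the velocity-time graph (areas below the axis count negative).
0–4 s: -7 × 4 = -28 m
4–10 s: -1 × 6 = -6 m
10–14 s: 12 × 4 = 48 m
Net displacement = 14 m

14 m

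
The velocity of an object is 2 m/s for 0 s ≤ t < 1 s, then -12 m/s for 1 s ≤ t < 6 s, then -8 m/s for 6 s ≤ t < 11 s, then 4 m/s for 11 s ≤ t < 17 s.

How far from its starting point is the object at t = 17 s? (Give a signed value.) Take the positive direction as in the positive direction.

-74 m

Displacement is the signed area under the v-t curve.
0–1 s: 2 × 1 = 2 m
1–6 s: -12 × 5 = -60 m
6–11 s: -8 × 5 = -40 m
11–17 s: 4 × 6 = 24 m
Net displacement = -74 m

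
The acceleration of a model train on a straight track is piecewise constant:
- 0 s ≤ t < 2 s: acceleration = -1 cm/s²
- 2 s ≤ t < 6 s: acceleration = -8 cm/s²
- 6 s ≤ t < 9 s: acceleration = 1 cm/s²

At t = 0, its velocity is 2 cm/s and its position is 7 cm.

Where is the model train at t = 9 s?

-146.5 cm

On each constant-a segment, Δv = aΔt and Δx = v₀Δt + ½aΔt²; chain segment to segment.
0–2 s: v starts 2 cm/s; Δx = 2·2 + ½·-1·2² = 2 cm; v ends 0 cm/s.
2–6 s: v starts 0 cm/s; Δx = 0·4 + ½·-8·4² = -64 cm; v ends -32 cm/s.
6–9 s: v starts -32 cm/s; Δx = -32·3 + ½·1·3² = -91.5 cm; v ends -29 cm/s.
x(9) = 7 + Σ Δx = -146.5 cm.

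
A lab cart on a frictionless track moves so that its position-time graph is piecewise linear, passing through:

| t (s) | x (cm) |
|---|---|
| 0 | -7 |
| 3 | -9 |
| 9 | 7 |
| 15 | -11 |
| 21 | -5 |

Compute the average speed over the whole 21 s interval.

2 cm/s

Average speed = (total path length)/(elapsed time); on a piecewise-linear x-t graph the path length is Σ|Δx|.
0–3 s: |Δx| = |-9 − -7| = 2 cm
3–9 s: |Δx| = |7 − -9| = 16 cm
9–15 s: |Δx| = |-11 − 7| = 18 cm
15–21 s: |Δx| = |-5 − -11| = 6 cm
Total path = 42 cm; average speed = 42/21 = 2 cm/s.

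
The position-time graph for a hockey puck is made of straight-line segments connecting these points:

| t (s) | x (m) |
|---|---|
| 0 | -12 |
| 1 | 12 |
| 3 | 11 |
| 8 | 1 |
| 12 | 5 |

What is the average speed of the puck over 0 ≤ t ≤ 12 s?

Average speed = (total path length)/(elapsed time); on a piecewise-linear x-t graph the path length is Σ|Δx|.
0–1 s: |Δx| = |12 − -12| = 24 m
1–3 s: |Δx| = |11 − 12| = 1 m
3–8 s: |Δx| = |1 − 11| = 10 m
8–12 s: |Δx| = |5 − 1| = 4 m
Total path = 39 m; average speed = 39/12 = 3.25 m/s.

3.25 m/s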